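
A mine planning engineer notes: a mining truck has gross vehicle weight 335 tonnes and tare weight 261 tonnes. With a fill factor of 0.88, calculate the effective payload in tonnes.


Maximum payload = gross - tare
= 335 - 261 = 74 tonnes
Effective payload = max payload * fill factor
= 74 * 0.88
= 65.12 tonnes

65.12 tonnes


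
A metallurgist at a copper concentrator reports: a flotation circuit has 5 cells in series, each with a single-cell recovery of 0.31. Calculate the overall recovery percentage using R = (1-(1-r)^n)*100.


84.3597%

Complement of single-cell recovery:
1 - r = 1 - 0.31 = 0.69
Raise to power n:
(1 - r)^5 = 0.69^5 = 0.1564031349
Overall recovery:
R = (1 - 0.1564031349) * 100
= 84.3597%


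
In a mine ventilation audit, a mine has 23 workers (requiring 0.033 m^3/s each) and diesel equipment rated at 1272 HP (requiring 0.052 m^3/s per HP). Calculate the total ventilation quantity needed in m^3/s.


Airflow for workers:
Q_people = 23 * 0.033 = 0.759 m^3/s
Airflow for diesel equipment:
Q_diesel = 1272 * 0.052 = 66.144 m^3/s
Total ventilation:
Q_total = 0.759 + 66.144
= 66.903 m^3/s

66.903 m^3/s


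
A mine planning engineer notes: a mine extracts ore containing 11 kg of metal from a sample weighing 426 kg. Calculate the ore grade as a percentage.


2.5822%

Ore grade = (metal mass / ore mass) * 100
= (11 / 426) * 100
= 0.02582159624 * 100
= 2.5822%


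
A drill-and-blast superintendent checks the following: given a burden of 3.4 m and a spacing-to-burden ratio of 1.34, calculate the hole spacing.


4.556 m

Spacing = burden * ratio
= 3.4 * 1.34
= 4.556 m


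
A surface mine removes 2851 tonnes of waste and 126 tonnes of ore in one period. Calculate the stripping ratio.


Stripping ratio = waste tonnage / ore tonnage
= 2851 / 126
= 22.627

22.627


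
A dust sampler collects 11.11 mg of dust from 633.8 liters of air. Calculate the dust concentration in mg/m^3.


Convert liters to m^3: 1 m^3 = 1000 L
Concentration = mass / volume * 1000
= 11.11 / 633.8 * 1000
= 0.01752918902 * 1000
= 17.5292 mg/m^3

17.5292 mg/m^3


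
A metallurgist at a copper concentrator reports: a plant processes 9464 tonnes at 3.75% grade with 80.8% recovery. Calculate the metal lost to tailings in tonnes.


68.1408 tonnes

Total metal in feed:
= 9464 * 3.75 / 100 = 354.9 tonnes
Metal recovered:
= 354.9 * 80.8 / 100 = 286.7592 tonnes
Metal lost to tailings:
= 354.9 - 286.7592
= 68.1408 tonnes


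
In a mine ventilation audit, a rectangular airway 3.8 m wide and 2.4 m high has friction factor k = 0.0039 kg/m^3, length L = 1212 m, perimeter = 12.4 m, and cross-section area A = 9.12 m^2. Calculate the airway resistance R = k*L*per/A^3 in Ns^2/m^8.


Compute the numerator:
k * L * per = 0.0039 * 1212 * 12.4
= 58.61232
Compute the denominator:
A^3 = 9.12^3 = 758.550528
Resistance:
R = 58.61232 / 758.550528
= 0.0773 Ns^2/m^8

0.0773 Ns^2/m^8


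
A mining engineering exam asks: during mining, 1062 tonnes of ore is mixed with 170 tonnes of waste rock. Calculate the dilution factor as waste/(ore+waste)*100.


Total material = ore + waste
= 1062 + 170 = 1232 tonnes
Dilution = waste / total * 100
= 170 / 1232 * 100
= 0.137987013 * 100
= 13.7987%

13.7987%


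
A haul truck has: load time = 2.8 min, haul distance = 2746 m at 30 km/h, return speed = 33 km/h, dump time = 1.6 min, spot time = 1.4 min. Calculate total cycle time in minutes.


Convert haul speed to m/min: 30 * 1000/60 = 500 m/min
Haul time = 2746 / 500 = 5.492 min
Convert return speed to m/min: 33 * 1000/60 = 550 m/min
Return time = 2746 / 550 = 4.992727273 min
Total cycle time:
= 2.8 + 5.492 + 1.6 + 4.992727273 + 1.4
= 16.2847 min

16.2847 min


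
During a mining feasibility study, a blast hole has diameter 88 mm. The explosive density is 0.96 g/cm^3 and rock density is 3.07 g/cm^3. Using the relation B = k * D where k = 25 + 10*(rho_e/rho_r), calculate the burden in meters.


First, compute k:
rho_e / rho_r = 0.96 / 3.07 = 0.3127035831
k = 25 + 10 * 0.3127035831 = 28.12703583
Then, compute burden:
B = k * D / 1000 = 28.12703583 * 88 / 1000
= 2475.179153 / 1000
= 2.4752 m

2.4752 m


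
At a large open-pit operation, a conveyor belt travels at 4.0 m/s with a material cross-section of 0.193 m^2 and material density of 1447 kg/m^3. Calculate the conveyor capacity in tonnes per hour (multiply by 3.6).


4021.5024 t/h

Volumetric flow = speed * area
= 4.0 * 0.193 = 0.772 m^3/s
Mass flow = volumetric * density
= 0.772 * 1447 = 1117.084 kg/s
Convert to t/h: multiply by 3.6
Capacity = 1117.084 * 3.6
= 4021.5024 t/h


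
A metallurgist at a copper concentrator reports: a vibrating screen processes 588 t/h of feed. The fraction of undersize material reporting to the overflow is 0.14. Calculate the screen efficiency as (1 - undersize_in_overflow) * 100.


Screen efficiency = (1 - fraction of undersize in overflow) * 100
= (1 - 0.14) * 100
= 0.86 * 100
= 86.0%

86.0%


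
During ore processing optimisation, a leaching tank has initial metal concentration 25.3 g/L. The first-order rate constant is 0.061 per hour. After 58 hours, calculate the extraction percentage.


Compute the exponent:
-k * t = -0.061 * 58 = -3.538
Remaining concentration:
C = 25.3 * exp(-3.538)
= 25.3 * 0.0290714118
= 0.7355067186 g/L
Extracted = 25.3 - 0.7355067186 = 24.56449328 g/L
Extraction % = 24.56449328 / 25.3 * 100
= 97.0929%

97.0929%


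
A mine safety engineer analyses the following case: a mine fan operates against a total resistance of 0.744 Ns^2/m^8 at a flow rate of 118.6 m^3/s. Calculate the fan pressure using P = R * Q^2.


Compute Q^2:
Q^2 = 118.6^2 = 14065.96
Compute pressure:
P = R * Q^2 = 0.744 * 14065.96
= 10465.0742 Pa

10465.0742 Pa


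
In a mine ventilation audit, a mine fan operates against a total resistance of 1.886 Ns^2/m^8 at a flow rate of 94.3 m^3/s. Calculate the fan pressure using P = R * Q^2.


16771.2361 Pa

Compute Q^2:
Q^2 = 94.3^2 = 8892.49
Compute pressure:
P = R * Q^2 = 1.886 * 8892.49
= 16771.2361 Pa


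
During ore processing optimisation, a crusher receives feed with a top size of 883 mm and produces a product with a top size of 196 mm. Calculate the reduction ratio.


4.5051

Reduction ratio = feed size / product size
= 883 / 196
= 4.5051


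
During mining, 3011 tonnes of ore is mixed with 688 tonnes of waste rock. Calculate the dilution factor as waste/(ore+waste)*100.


Total material = ore + waste
= 3011 + 688 = 3699 tonnes
Dilution = waste / total * 100
= 688 / 3699 * 100
= 0.1859962152 * 100
= 18.5996%

18.5996%


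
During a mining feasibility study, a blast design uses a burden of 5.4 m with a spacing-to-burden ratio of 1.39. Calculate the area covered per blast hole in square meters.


40.5324 m^2

First, find the spacing:
Spacing = burden * ratio = 5.4 * 1.39
= 7.506 m
Then, calculate the area:
Area = burden * spacing = 5.4 * 7.506
= 40.5324 m^2


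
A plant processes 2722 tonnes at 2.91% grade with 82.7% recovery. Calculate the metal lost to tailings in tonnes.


Total metal in feed:
= 2722 * 2.91 / 100 = 79.2102 tonnes
Metal recovered:
= 79.2102 * 82.7 / 100 = 65.5068354 tonnes
Metal lost to tailings:
= 79.2102 - 65.5068354
= 13.7034 tonnes

13.7034 tonnes


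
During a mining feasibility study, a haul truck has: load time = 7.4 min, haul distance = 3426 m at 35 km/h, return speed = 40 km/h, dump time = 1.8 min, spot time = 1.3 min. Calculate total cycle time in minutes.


Convert haul speed to m/min: 35 * 1000/60 = 583.3333333 m/min
Haul time = 3426 / 583.3333333 = 5.873142857 min
Convert return speed to m/min: 40 * 1000/60 = 666.6666667 m/min
Return time = 3426 / 666.6666667 = 5.139 min
Total cycle time:
= 7.4 + 5.873142857 + 1.8 + 5.139 + 1.3
= 21.5121 min

21.5121 min


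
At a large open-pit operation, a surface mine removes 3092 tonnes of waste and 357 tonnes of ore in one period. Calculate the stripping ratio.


Stripping ratio = waste tonnage / ore tonnage
= 3092 / 357
= 8.6611

8.6611


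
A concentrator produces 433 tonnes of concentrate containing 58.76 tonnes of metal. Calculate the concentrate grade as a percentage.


Grade = (metal in concentrate / concentrate mass) * 100
= (58.76 / 433) * 100
= 0.135704388 * 100
= 13.5704%

13.5704%


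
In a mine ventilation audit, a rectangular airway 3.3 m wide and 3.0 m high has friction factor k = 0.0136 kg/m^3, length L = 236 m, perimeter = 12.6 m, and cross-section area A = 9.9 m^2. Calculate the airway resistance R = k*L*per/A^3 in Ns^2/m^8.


0.0417 Ns^2/m^8

Compute the numerator:
k * L * per = 0.0136 * 236 * 12.6
= 40.44096
Compute the denominator:
A^3 = 9.9^3 = 970.299
Resistance:
R = 40.44096 / 970.299
= 0.0417 Ns^2/m^8


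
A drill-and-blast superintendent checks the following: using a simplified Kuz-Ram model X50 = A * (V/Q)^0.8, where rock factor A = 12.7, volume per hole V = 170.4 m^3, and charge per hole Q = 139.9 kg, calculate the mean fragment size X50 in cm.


14.8705 cm

Compute V/Q:
V/Q = 170.4 / 139.9 = 1.218012866
Raise to the power 0.8:
(V/Q)^0.8 = 1.218012866^0.8 = 1.170904569
Multiply by A:
X50 = 12.7 * 1.170904569
= 14.8705 cm


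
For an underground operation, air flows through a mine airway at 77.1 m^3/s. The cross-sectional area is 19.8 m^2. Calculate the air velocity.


Velocity = flow rate / cross-sectional area
= 77.1 / 19.8
= 3.8939 m/s

3.8939 m/s


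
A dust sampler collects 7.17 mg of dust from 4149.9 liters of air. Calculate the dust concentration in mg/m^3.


1.7278 mg/m^3

Convert liters to m^3: 1 m^3 = 1000 L
Concentration = mass / volume * 1000
= 7.17 / 4149.9 * 1000
= 0.001727752476 * 1000
= 1.7278 mg/m^3


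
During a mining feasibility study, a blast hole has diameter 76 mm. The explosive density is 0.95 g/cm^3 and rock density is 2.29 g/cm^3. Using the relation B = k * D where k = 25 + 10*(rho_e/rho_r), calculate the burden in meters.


2.2153 m

First, compute k:
rho_e / rho_r = 0.95 / 2.29 = 0.4148471616
k = 25 + 10 * 0.4148471616 = 29.14847162
Then, compute burden:
B = k * D / 1000 = 29.14847162 * 76 / 1000
= 2215.283843 / 1000
= 2.2153 m


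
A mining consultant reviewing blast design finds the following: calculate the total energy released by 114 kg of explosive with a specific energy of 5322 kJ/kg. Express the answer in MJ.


606.708 MJ

Energy = mass * specific_energy / 1000
= 114 * 5322 / 1000
= 606708 / 1000
= 606.708 MJ


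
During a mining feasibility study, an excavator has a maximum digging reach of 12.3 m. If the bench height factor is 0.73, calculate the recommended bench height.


Bench height = reach * factor
= 12.3 * 0.73
= 8.979 m

8.979 m


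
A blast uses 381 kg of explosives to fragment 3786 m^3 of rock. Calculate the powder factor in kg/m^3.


0.1006 kg/m^3

Powder factor = explosive mass / rock volume
= 381 / 3786
= 0.1006 kg/m^3


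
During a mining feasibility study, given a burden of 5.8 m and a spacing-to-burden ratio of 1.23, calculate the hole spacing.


7.134 m

Spacing = burden * ratio
= 5.8 * 1.23
= 7.134 m


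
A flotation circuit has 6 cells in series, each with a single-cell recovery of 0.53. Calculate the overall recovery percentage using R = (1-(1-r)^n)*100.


98.9221%

Complement of single-cell recovery:
1 - r = 1 - 0.53 = 0.47
Raise to power n:
(1 - r)^6 = 0.47^6 = 0.01077921533
Overall recovery:
R = (1 - 0.01077921533) * 100
= 98.9221%


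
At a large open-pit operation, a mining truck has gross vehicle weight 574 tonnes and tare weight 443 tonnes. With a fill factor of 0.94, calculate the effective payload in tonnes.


Maximum payload = gross - tare
= 574 - 443 = 131 tonnes
Effective payload = max payload * fill factor
= 131 * 0.94
= 123.14 tonnes

123.14 tonnes


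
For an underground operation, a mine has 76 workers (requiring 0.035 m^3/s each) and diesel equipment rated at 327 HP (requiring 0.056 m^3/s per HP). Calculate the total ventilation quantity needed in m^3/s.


20.972 m^3/s

Airflow for workers:
Q_people = 76 * 0.035 = 2.66 m^3/s
Airflow for diesel equipment:
Q_diesel = 327 * 0.056 = 18.312 m^3/s
Total ventilation:
Q_total = 2.66 + 18.312
= 20.972 m^3/s


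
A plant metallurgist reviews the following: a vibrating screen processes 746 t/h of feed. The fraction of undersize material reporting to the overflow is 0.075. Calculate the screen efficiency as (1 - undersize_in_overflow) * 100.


92.5%

Screen efficiency = (1 - fraction of undersize in overflow) * 100
= (1 - 0.075) * 100
= 0.925 * 100
= 92.5%


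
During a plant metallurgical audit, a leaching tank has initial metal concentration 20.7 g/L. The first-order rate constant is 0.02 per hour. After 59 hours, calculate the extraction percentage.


69.2721%

Compute the exponent:
-k * t = -0.02 * 59 = -1.18
Remaining concentration:
C = 20.7 * exp(-1.18)
= 20.7 * 0.3072787386
= 6.360669889 g/L
Extracted = 20.7 - 6.360669889 = 14.33933011 g/L
Extraction % = 14.33933011 / 20.7 * 100
= 69.2721%


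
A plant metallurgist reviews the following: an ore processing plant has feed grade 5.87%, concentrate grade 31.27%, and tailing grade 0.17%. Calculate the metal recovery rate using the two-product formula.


97.6347%

Using the two-product formula:
R = 100 * c * (f - t) / (f * (c - t))
Numerator = 100 * 31.27 * (5.87 - 0.17)
= 100 * 31.27 * 5.7
= 17823.9
Denominator = 5.87 * (31.27 - 0.17)
= 5.87 * 31.1
= 182.557
R = 17823.9 / 182.557
= 97.6347%


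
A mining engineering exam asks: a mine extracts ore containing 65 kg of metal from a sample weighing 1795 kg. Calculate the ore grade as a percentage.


Ore grade = (metal mass / ore mass) * 100
= (65 / 1795) * 100
= 0.03621169916 * 100
= 3.6212%

3.6212%


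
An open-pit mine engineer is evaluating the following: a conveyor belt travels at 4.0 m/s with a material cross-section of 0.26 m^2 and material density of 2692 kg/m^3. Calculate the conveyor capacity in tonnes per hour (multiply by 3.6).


10078.848 t/h

Volumetric flow = speed * area
= 4.0 * 0.26 = 1.04 m^3/s
Mass flow = volumetric * density
= 1.04 * 2692 = 2799.68 kg/s
Convert to t/h: multiply by 3.6
Capacity = 2799.68 * 3.6
= 10078.848 t/h


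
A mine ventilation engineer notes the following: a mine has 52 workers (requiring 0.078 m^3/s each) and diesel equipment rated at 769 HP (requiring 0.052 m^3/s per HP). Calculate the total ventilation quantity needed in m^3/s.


Airflow for workers:
Q_people = 52 * 0.078 = 4.056 m^3/s
Airflow for diesel equipment:
Q_diesel = 769 * 0.052 = 39.988 m^3/s
Total ventilation:
Q_total = 4.056 + 39.988
= 44.044 m^3/s

44.044 m^3/s


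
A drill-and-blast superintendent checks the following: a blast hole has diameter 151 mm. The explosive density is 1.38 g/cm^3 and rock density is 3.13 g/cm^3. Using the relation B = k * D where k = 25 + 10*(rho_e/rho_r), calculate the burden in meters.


First, compute k:
rho_e / rho_r = 1.38 / 3.13 = 0.4408945687
k = 25 + 10 * 0.4408945687 = 29.40894569
Then, compute burden:
B = k * D / 1000 = 29.40894569 * 151 / 1000
= 4440.750799 / 1000
= 4.4408 m

4.4408 m


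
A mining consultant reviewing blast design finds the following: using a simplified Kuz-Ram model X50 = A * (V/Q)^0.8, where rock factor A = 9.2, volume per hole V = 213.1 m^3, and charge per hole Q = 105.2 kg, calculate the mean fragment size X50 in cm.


16.1824 cm

Compute V/Q:
V/Q = 213.1 / 105.2 = 2.025665399
Raise to the power 0.8:
(V/Q)^0.8 = 2.025665399^0.8 = 1.758952728
Multiply by A:
X50 = 9.2 * 1.758952728
= 16.1824 cm


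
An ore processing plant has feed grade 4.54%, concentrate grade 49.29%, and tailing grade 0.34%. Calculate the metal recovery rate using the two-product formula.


93.1536%

Using the two-product formula:
R = 100 * c * (f - t) / (f * (c - t))
Numerator = 100 * 49.29 * (4.54 - 0.34)
= 100 * 49.29 * 4.2
= 20701.8
Denominator = 4.54 * (49.29 - 0.34)
= 4.54 * 48.95
= 222.233
R = 20701.8 / 222.233
= 93.1536%


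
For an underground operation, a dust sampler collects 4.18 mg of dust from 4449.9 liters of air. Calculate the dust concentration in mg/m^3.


0.9393 mg/m^3

Convert liters to m^3: 1 m^3 = 1000 L
Concentration = mass / volume * 1000
= 4.18 / 4449.9 * 1000
= 0.0009393469516 * 1000
= 0.9393 mg/m^3


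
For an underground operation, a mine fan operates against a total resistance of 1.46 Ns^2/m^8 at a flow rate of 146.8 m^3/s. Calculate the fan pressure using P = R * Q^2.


31463.3504 Pa

Compute Q^2:
Q^2 = 146.8^2 = 21550.24
Compute pressure:
P = R * Q^2 = 1.46 * 21550.24
= 31463.3504 Pa


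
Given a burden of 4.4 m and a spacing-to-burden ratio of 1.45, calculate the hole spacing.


6.38 m

Spacing = burden * ratio
= 4.4 * 1.45
= 6.38 m


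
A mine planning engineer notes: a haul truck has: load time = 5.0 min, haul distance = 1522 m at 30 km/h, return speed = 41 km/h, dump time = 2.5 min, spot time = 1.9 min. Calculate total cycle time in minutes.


14.6713 min

Convert haul speed to m/min: 30 * 1000/60 = 500 m/min
Haul time = 1522 / 500 = 3.044 min
Convert return speed to m/min: 41 * 1000/60 = 683.3333333 m/min
Return time = 1522 / 683.3333333 = 2.227317073 min
Total cycle time:
= 5.0 + 3.044 + 2.5 + 2.227317073 + 1.9
= 14.6713 min


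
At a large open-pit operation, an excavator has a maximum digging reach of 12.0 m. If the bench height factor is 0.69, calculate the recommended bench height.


8.28 m

Bench height = reach * factor
= 12.0 * 0.69
= 8.28 m


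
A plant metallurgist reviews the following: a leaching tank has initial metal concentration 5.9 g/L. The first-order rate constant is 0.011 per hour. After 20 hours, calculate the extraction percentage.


19.7481%

Compute the exponent:
-k * t = -0.011 * 20 = -0.22
Remaining concentration:
C = 5.9 * exp(-0.22)
= 5.9 * 0.802518798
= 4.734860908 g/L
Extracted = 5.9 - 4.734860908 = 1.165139092 g/L
Extraction % = 1.165139092 / 5.9 * 100
= 19.7481%


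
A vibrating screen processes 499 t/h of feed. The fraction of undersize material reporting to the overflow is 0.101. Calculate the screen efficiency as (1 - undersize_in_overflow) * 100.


89.9%

Screen efficiency = (1 - fraction of undersize in overflow) * 100
= (1 - 0.101) * 100
= 0.899 * 100
= 89.9%


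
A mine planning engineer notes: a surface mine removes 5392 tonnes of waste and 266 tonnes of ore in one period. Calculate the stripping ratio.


20.2707

Stripping ratio = waste tonnage / ore tonnage
= 5392 / 266
= 20.2707


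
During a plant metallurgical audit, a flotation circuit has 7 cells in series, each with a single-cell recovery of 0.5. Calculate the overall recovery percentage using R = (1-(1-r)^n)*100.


99.2188%

Complement of single-cell recovery:
1 - r = 1 - 0.5 = 0.5
Raise to power n:
(1 - r)^7 = 0.5^7 = 0.0078125
Overall recovery:
R = (1 - 0.0078125) * 100
= 99.2188%


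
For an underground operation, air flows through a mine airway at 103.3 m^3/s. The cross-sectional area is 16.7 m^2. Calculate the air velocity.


Velocity = flow rate / cross-sectional area
= 103.3 / 16.7
= 6.1856 m/s

6.1856 m/s


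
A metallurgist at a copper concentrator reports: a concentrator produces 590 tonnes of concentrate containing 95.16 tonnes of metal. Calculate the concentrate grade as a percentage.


16.1288%

Grade = (metal in concentrate / concentrate mass) * 100
= (95.16 / 590) * 100
= 0.1612881356 * 100
= 16.1288%


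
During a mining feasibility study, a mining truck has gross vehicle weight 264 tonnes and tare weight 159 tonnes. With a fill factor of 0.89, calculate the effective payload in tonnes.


Maximum payload = gross - tare
= 264 - 159 = 105 tonnes
Effective payload = max payload * fill factor
= 105 * 0.89
= 93.45 tonnes

93.45 tonnes


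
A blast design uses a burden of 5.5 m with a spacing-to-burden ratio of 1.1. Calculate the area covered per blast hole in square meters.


33.275 m^2

First, find the spacing:
Spacing = burden * ratio = 5.5 * 1.1
= 6.05 m
Then, calculate the area:
Area = burden * spacing = 5.5 * 6.05
= 33.275 m^2


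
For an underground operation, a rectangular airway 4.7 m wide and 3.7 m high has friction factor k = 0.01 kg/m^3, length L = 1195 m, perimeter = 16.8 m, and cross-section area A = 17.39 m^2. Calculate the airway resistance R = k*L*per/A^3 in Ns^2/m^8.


0.0382 Ns^2/m^8

Compute the numerator:
k * L * per = 0.01 * 1195 * 16.8
= 200.76
Compute the denominator:
A^3 = 17.39^3 = 5258.946419
Resistance:
R = 200.76 / 5258.946419
= 0.0382 Ns^2/m^8


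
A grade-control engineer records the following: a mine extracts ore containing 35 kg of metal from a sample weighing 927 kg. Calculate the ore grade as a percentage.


3.7756%

Ore grade = (metal mass / ore mass) * 100
= (35 / 927) * 100
= 0.0377562028 * 100
= 3.7756%


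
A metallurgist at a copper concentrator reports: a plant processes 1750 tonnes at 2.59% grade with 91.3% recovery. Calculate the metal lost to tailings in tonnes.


3.9433 tonnes

Total metal in feed:
= 1750 * 2.59 / 100 = 45.325 tonnes
Metal recovered:
= 45.325 * 91.3 / 100 = 41.381725 tonnes
Metal lost to tailings:
= 45.325 - 41.381725
= 3.9433 tonnes


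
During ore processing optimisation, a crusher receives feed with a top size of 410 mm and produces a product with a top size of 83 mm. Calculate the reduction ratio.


Reduction ratio = feed size / product size
= 410 / 83
= 4.9398

4.9398


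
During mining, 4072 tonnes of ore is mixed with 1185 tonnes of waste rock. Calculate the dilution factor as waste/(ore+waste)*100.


22.5414%

Total material = ore + waste
= 4072 + 1185 = 5257 tonnes
Dilution = waste / total * 100
= 1185 / 5257 * 100
= 0.2254137341 * 100
= 22.5414%


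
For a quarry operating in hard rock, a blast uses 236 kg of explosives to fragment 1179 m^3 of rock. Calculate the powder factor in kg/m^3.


Powder factor = explosive mass / rock volume
= 236 / 1179
= 0.2002 kg/m^3

0.2002 kg/m^3


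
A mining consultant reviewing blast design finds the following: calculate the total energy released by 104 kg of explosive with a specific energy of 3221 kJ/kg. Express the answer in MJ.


334.984 MJ

Energy = mass * specific_energy / 1000
= 104 * 3221 / 1000
= 334984 / 1000
= 334.984 MJ


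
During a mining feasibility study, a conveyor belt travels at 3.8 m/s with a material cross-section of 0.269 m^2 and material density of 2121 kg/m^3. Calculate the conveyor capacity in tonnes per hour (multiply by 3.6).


7805.1103 t/h

Volumetric flow = speed * area
= 3.8 * 0.269 = 1.0222 m^3/s
Mass flow = volumetric * density
= 1.0222 * 2121 = 2168.0862 kg/s
Convert to t/h: multiply by 3.6
Capacity = 2168.0862 * 3.6
= 7805.1103 t/h


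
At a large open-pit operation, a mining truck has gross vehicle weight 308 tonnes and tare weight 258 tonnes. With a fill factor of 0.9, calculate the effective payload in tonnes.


45.0 tonnes

Maximum payload = gross - tare
= 308 - 258 = 50 tonnes
Effective payload = max payload * fill factor
= 50 * 0.9
= 45.0 tonnes


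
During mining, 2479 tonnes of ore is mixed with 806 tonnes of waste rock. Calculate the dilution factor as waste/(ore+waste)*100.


Total material = ore + waste
= 2479 + 806 = 3285 tonnes
Dilution = waste / total * 100
= 806 / 3285 * 100
= 0.2453576865 * 100
= 24.5358%

24.5358%


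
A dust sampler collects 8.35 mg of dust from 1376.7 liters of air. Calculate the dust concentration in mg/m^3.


Convert liters to m^3: 1 m^3 = 1000 L
Concentration = mass / volume * 1000
= 8.35 / 1376.7 * 1000
= 0.006065228445 * 1000
= 6.0652 mg/m^3

6.0652 mg/m^3


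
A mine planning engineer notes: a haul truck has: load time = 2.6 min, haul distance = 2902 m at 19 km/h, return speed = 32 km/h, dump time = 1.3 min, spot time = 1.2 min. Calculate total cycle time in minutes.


19.7055 min

Convert haul speed to m/min: 19 * 1000/60 = 316.6666667 m/min
Haul time = 2902 / 316.6666667 = 9.164210526 min
Convert return speed to m/min: 32 * 1000/60 = 533.3333333 m/min
Return time = 2902 / 533.3333333 = 5.44125 min
Total cycle time:
= 2.6 + 9.164210526 + 1.3 + 5.44125 + 1.2
= 19.7055 min


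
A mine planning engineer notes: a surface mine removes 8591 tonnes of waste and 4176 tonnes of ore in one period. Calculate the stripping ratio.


Stripping ratio = waste tonnage / ore tonnage
= 8591 / 4176
= 2.0572

2.0572


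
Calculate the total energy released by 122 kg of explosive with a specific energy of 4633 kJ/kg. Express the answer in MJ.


565.226 MJ

Energy = mass * specific_energy / 1000
= 122 * 4633 / 1000
= 565226 / 1000
= 565.226 MJ


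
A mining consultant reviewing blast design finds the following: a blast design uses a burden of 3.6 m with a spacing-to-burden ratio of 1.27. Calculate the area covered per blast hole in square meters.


First, find the spacing:
Spacing = burden * ratio = 3.6 * 1.27
= 4.572 m
Then, calculate the area:
Area = burden * spacing = 3.6 * 4.572
= 16.4592 m^2

16.4592 m^2


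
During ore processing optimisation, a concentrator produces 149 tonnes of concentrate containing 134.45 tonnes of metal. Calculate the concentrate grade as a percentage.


90.2349%

Grade = (metal in concentrate / concentrate mass) * 100
= (134.45 / 149) * 100
= 0.9023489933 * 100
= 90.2349%


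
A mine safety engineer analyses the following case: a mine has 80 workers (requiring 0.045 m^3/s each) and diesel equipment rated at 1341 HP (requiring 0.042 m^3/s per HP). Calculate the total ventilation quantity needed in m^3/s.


Airflow for workers:
Q_people = 80 * 0.045 = 3.6 m^3/s
Airflow for diesel equipment:
Q_diesel = 1341 * 0.042 = 56.322 m^3/s
Total ventilation:
Q_total = 3.6 + 56.322
= 59.922 m^3/s

59.922 m^3/s


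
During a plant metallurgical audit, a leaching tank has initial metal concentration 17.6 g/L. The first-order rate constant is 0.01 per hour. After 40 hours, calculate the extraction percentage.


Compute the exponent:
-k * t = -0.01 * 40 = -0.4
Remaining concentration:
C = 17.6 * exp(-0.4)
= 17.6 * 0.670320046
= 11.79763281 g/L
Extracted = 17.6 - 11.79763281 = 5.80236719 g/L
Extraction % = 5.80236719 / 17.6 * 100
= 32.968%

32.968%


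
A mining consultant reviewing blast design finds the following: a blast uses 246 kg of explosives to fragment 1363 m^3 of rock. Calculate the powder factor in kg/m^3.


0.1805 kg/m^3

Powder factor = explosive mass / rock volume
= 246 / 1363
= 0.1805 kg/m^3


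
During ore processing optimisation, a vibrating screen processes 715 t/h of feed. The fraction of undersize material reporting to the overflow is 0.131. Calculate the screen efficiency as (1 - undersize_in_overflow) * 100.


Screen efficiency = (1 - fraction of undersize in overflow) * 100
= (1 - 0.131) * 100
= 0.869 * 100
= 86.9%

86.9%


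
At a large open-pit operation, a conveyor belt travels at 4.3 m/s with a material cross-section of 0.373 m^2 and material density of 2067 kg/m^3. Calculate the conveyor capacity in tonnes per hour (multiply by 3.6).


Volumetric flow = speed * area
= 4.3 * 0.373 = 1.6039 m^3/s
Mass flow = volumetric * density
= 1.6039 * 2067 = 3315.2613 kg/s
Convert to t/h: multiply by 3.6
Capacity = 3315.2613 * 3.6
= 11934.9407 t/h

11934.9407 t/h


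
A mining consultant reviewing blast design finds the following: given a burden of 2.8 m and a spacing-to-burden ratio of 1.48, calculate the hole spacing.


Spacing = burden * ratio
= 2.8 * 1.48
= 4.144 m

4.144 m


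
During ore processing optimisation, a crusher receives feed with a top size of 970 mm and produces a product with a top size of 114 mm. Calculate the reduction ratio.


Reduction ratio = feed size / product size
= 970 / 114
= 8.5088

8.5088


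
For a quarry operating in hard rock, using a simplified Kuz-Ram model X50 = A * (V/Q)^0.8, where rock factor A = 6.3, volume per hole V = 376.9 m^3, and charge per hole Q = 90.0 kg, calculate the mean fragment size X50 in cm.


Compute V/Q:
V/Q = 376.9 / 90.0 = 4.187777778
Raise to the power 0.8:
(V/Q)^0.8 = 4.187777778^0.8 = 3.144755624
Multiply by A:
X50 = 6.3 * 3.144755624
= 19.812 cm

19.812 cm


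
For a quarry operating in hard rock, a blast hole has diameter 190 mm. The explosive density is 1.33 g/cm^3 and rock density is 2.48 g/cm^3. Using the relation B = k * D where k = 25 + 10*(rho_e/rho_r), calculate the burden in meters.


First, compute k:
rho_e / rho_r = 1.33 / 2.48 = 0.5362903226
k = 25 + 10 * 0.5362903226 = 30.36290323
Then, compute burden:
B = k * D / 1000 = 30.36290323 * 190 / 1000
= 5768.951613 / 1000
= 5.769 m

5.769 m


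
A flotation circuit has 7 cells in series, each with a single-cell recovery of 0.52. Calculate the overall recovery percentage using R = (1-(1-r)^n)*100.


99.4129%

Complement of single-cell recovery:
1 - r = 1 - 0.52 = 0.48
Raise to power n:
(1 - r)^7 = 0.48^7 = 0.005870683423
Overall recovery:
R = (1 - 0.005870683423) * 100
= 99.4129%


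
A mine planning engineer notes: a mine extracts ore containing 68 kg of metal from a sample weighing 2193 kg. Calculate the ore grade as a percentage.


3.1008%

Ore grade = (metal mass / ore mass) * 100
= (68 / 2193) * 100
= 0.03100775194 * 100
= 3.1008%


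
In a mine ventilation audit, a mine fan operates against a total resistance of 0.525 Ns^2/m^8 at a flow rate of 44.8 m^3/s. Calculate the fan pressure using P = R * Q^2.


Compute Q^2:
Q^2 = 44.8^2 = 2007.04
Compute pressure:
P = R * Q^2 = 0.525 * 2007.04
= 1053.696 Pa

1053.696 Pa


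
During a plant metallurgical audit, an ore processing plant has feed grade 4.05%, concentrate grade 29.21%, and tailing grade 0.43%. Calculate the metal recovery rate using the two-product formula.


Using the two-product formula:
R = 100 * c * (f - t) / (f * (c - t))
Numerator = 100 * 29.21 * (4.05 - 0.43)
= 100 * 29.21 * 3.62
= 10574.02
Denominator = 4.05 * (29.21 - 0.43)
= 4.05 * 28.78
= 116.559
R = 10574.02 / 116.559
= 90.7182%

90.7182%


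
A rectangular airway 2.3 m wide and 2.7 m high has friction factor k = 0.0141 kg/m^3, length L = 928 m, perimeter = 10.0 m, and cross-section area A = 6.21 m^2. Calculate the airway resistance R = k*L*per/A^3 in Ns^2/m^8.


Compute the numerator:
k * L * per = 0.0141 * 928 * 10.0
= 130.848
Compute the denominator:
A^3 = 6.21^3 = 239.483061
Resistance:
R = 130.848 / 239.483061
= 0.5464 Ns^2/m^8

0.5464 Ns^2/m^8


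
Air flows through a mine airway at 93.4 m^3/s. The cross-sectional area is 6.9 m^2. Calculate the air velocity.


13.5362 m/s

Velocity = flow rate / cross-sectional area
= 93.4 / 6.9
= 13.5362 m/s


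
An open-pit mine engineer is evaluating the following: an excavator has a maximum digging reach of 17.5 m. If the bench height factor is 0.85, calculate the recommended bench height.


Bench height = reach * factor
= 17.5 * 0.85
= 14.875 m

14.875 m


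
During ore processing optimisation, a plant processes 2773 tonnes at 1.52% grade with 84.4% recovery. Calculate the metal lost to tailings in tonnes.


Total metal in feed:
= 2773 * 1.52 / 100 = 42.1496 tonnes
Metal recovered:
= 42.1496 * 84.4 / 100 = 35.5742624 tonnes
Metal lost to tailings:
= 42.1496 - 35.5742624
= 6.5753 tonnes

6.5753 tonnes


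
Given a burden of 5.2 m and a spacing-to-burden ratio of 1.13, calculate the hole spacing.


5.876 m

Spacing = burden * ratio
= 5.2 * 1.13
= 5.876 m


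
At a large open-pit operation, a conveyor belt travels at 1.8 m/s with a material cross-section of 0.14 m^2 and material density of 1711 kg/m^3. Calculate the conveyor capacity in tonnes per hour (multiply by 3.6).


Volumetric flow = speed * area
= 1.8 * 0.14 = 0.252 m^3/s
Mass flow = volumetric * density
= 0.252 * 1711 = 431.172 kg/s
Convert to t/h: multiply by 3.6
Capacity = 431.172 * 3.6
= 1552.2192 t/h

1552.2192 t/h


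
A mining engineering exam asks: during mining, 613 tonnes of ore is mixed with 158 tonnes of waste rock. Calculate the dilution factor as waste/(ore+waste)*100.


20.4929%

Total material = ore + waste
= 613 + 158 = 771 tonnes
Dilution = waste / total * 100
= 158 / 771 * 100
= 0.2049286641 * 100
= 20.4929%


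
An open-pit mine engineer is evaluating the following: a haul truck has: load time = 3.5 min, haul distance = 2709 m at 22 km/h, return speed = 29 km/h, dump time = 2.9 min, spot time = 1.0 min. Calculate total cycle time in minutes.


Convert haul speed to m/min: 22 * 1000/60 = 366.6666667 m/min
Haul time = 2709 / 366.6666667 = 7.388181818 min
Convert return speed to m/min: 29 * 1000/60 = 483.3333333 m/min
Return time = 2709 / 483.3333333 = 5.604827586 min
Total cycle time:
= 3.5 + 7.388181818 + 2.9 + 5.604827586 + 1.0
= 20.393 min

20.393 min


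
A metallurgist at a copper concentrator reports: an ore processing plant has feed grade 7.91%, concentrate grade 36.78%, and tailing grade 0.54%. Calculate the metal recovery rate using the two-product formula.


Using the two-product formula:
R = 100 * c * (f - t) / (f * (c - t))
Numerator = 100 * 36.78 * (7.91 - 0.54)
= 100 * 36.78 * 7.37
= 27106.86
Denominator = 7.91 * (36.78 - 0.54)
= 7.91 * 36.24
= 286.6584
R = 27106.86 / 286.6584
= 94.5615%

94.5615%


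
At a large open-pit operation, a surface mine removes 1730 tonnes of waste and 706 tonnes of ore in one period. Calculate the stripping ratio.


Stripping ratio = waste tonnage / ore tonnage
= 1730 / 706
= 2.4504

2.4504


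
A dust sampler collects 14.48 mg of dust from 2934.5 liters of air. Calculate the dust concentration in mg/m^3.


Convert liters to m^3: 1 m^3 = 1000 L
Concentration = mass / volume * 1000
= 14.48 / 2934.5 * 1000
= 0.00493440109 * 1000
= 4.9344 mg/m^3

4.9344 mg/m^3


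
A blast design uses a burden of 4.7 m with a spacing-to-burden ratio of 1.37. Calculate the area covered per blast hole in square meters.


30.2633 m^2

First, find the spacing:
Spacing = burden * ratio = 4.7 * 1.37
= 6.439 m
Then, calculate the area:
Area = burden * spacing = 4.7 * 6.439
= 30.2633 m^2


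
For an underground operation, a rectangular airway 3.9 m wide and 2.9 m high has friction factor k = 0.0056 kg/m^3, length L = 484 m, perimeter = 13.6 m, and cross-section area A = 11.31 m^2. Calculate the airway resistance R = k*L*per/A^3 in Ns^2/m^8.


0.0255 Ns^2/m^8

Compute the numerator:
k * L * per = 0.0056 * 484 * 13.6
= 36.86144
Compute the denominator:
A^3 = 11.31^3 = 1446.731091
Resistance:
R = 36.86144 / 1446.731091
= 0.0255 Ns^2/m^8


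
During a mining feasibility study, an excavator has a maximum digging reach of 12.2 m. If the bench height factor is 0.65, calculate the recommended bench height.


Bench height = reach * factor
= 12.2 * 0.65
= 7.93 m

7.93 m


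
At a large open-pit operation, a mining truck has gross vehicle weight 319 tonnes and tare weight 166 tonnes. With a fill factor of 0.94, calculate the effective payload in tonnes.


143.82 tonnes

Maximum payload = gross - tare
= 319 - 166 = 153 tonnes
Effective payload = max payload * fill factor
= 153 * 0.94
= 143.82 tonnes


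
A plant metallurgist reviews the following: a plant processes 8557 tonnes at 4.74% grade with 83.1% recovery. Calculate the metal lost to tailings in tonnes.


Total metal in feed:
= 8557 * 4.74 / 100 = 405.6018 tonnes
Metal recovered:
= 405.6018 * 83.1 / 100 = 337.0550958 tonnes
Metal lost to tailings:
= 405.6018 - 337.0550958
= 68.5467 tonnes

68.5467 tonnes


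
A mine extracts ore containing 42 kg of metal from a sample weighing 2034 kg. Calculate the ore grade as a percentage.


Ore grade = (metal mass / ore mass) * 100
= (42 / 2034) * 100
= 0.02064896755 * 100
= 2.0649%

2.0649%


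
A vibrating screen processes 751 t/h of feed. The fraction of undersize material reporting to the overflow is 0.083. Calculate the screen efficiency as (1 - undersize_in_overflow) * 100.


Screen efficiency = (1 - fraction of undersize in overflow) * 100
= (1 - 0.083) * 100
= 0.917 * 100
= 91.7%

91.7%


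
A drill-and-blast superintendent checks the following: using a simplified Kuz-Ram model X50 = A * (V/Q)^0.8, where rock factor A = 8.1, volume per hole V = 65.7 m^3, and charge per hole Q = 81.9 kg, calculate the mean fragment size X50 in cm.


Compute V/Q:
V/Q = 65.7 / 81.9 = 0.8021978022
Raise to the power 0.8:
(V/Q)^0.8 = 0.8021978022^0.8 = 0.8383496247
Multiply by A:
X50 = 8.1 * 0.8383496247
= 6.7906 cm

6.7906 cm


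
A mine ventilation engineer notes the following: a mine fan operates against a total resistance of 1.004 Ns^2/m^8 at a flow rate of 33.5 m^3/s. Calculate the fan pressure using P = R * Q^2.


1126.739 Pa

Compute Q^2:
Q^2 = 33.5^2 = 1122.25
Compute pressure:
P = R * Q^2 = 1.004 * 1122.25
= 1126.739 Pa


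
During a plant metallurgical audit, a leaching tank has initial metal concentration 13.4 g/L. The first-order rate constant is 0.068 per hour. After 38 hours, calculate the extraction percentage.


92.4528%

Compute the exponent:
-k * t = -0.068 * 38 = -2.584
Remaining concentration:
C = 13.4 * exp(-2.584)
= 13.4 * 0.07547151339
= 1.011318279 g/L
Extracted = 13.4 - 1.011318279 = 12.38868172 g/L
Extraction % = 12.38868172 / 13.4 * 100
= 92.4528%


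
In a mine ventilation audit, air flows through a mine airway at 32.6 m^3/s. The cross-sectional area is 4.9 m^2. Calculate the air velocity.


6.6531 m/s

Velocity = flow rate / cross-sectional area
= 32.6 / 4.9
= 6.6531 m/s


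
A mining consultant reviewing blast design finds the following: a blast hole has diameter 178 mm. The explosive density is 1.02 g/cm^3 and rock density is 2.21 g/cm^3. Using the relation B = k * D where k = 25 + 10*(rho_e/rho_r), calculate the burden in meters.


First, compute k:
rho_e / rho_r = 1.02 / 2.21 = 0.4615384615
k = 25 + 10 * 0.4615384615 = 29.61538462
Then, compute burden:
B = k * D / 1000 = 29.61538462 * 178 / 1000
= 5271.538462 / 1000
= 5.2715 m

5.2715 m


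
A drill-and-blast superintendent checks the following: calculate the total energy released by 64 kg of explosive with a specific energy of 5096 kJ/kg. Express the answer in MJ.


326.144 MJ

Energy = mass * specific_energy / 1000
= 64 * 5096 / 1000
= 326144 / 1000
= 326.144 MJ


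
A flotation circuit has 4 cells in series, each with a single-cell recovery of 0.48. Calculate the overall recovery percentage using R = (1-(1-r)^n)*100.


92.6884%

Complement of single-cell recovery:
1 - r = 1 - 0.48 = 0.52
Raise to power n:
(1 - r)^4 = 0.52^4 = 0.07311616
Overall recovery:
R = (1 - 0.07311616) * 100
= 92.6884%


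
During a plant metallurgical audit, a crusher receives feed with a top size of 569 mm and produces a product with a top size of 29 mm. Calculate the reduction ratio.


Reduction ratio = feed size / product size
= 569 / 29
= 19.6207

19.6207


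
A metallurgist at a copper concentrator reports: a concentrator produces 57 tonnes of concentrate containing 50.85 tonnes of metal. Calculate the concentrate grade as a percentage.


Grade = (metal in concentrate / concentrate mass) * 100
= (50.85 / 57) * 100
= 0.8921052632 * 100
= 89.2105%

89.2105%


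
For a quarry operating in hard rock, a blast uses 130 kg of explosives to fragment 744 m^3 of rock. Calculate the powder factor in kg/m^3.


Powder factor = explosive mass / rock volume
= 130 / 744
= 0.1747 kg/m^3

0.1747 kg/m^3


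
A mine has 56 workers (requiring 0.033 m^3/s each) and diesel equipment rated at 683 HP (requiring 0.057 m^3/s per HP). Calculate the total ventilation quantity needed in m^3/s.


Airflow for workers:
Q_people = 56 * 0.033 = 1.848 m^3/s
Airflow for diesel equipment:
Q_diesel = 683 * 0.057 = 38.931 m^3/s
Total ventilation:
Q_total = 1.848 + 38.931
= 40.779 m^3/s

40.779 m^3/s


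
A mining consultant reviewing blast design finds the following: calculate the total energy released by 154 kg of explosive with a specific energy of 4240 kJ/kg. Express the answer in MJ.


652.96 MJ

Energy = mass * specific_energy / 1000
= 154 * 4240 / 1000
= 652960 / 1000
= 652.96 MJ


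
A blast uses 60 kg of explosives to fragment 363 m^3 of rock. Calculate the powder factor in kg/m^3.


0.1653 kg/m^3

Powder factor = explosive mass / rock volume
= 60 / 363
= 0.1653 kg/m^3
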